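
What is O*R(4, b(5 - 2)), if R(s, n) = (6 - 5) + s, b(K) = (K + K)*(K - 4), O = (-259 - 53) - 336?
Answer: -3240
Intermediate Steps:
O = -648 (O = -312 - 336 = -648)
b(K) = 2*K*(-4 + K) (b(K) = (2*K)*(-4 + K) = 2*K*(-4 + K))
R(s, n) = 1 + s
O*R(4, b(5 - 2)) = -648*(1 + 4) = -648*5 = -3240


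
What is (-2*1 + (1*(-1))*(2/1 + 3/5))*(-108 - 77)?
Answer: 851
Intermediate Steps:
(-2*1 + (1*(-1))*(2/1 + 3/5))*(-108 - 77) = (-2 - (2*1 + 3*(⅕)))*(-185) = (-2 - (2 + ⅗))*(-185) = (-2 - 1*13/5)*(-185) = (-2 - 13/5)*(-185) = -23/5*(-185) = 851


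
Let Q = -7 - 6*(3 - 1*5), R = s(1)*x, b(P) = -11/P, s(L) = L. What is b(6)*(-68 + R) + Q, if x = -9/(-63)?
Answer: 5435/42 ≈ 129.40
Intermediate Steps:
x = 1/7 (x = -9*(-1/63) = 1/7 ≈ 0.14286)
R = 1/7 (R = 1*(1/7) = 1/7 ≈ 0.14286)
Q = 5 (Q = -7 - 6*(3 - 5) = -7 - 6*(-2) = -7 + 12 = 5)
b(6)*(-68 + R) + Q = (-11/6)*(-68 + 1/7) + 5 = -11*1/6*(-475/7) + 5 = -11/6*(-475/7) + 5 = 5225/42 + 5 = 5435/42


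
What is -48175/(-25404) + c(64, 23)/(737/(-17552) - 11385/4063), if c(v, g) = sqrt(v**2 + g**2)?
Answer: 48175/25404 - 356568880*sqrt(185)/202823951 ≈ -22.015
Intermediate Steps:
c(v, g) = sqrt(g**2 + v**2)
-48175/(-25404) + c(64, 23)/(737/(-17552) - 11385/4063) = -48175/(-25404) + sqrt(23**2 + 64**2)/(737/(-17552) - 11385/4063) = -48175*(-1/25404) + sqrt(529 + 4096)/(737*(-1/17552) - 11385*1/4063) = 48175/25404 + sqrt(4625)/(-737/17552 - 11385/4063) = 48175/25404 + (5*sqrt(185))/(-202823951/71313776) = 48175/25404 + (5*sqrt(185))*(-71313776/202823951) = 48175/25404 - 356568880*sqrt(185)/202823951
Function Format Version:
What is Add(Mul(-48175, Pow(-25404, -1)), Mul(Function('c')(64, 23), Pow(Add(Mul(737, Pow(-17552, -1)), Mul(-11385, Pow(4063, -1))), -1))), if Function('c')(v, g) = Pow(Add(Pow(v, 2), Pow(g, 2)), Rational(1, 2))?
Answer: Add(Rational(48175, 25404), Mul(Rational(-356568880, 202823951), Pow(185, Rational(1, 2)))) ≈ -22.015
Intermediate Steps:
Function('c')(v, g) = Pow(Add(Pow(g, 2), Pow(v, 2)), Rational(1, 2))
Add(Mul(-48175, Pow(-25404, -1)), Mul(Function('c')(64, 23), Pow(Add(Mul(737, Pow(-17552, -1)), Mul(-11385, Pow(4063, -1))), -1))) = Add(Mul(-48175, Pow(-25404, -1)), Mul(Pow(Add(Pow(23, 2), Pow(64, 2)), Rational(1, 2)), Pow(Add(Mul(737, Pow(-17552, -1)), Mul(-11385, Pow(4063, -1))), -1))) = Add(Mul(-48175, Rational(-1, 25404)), Mul(Pow(Add(529, 4096), Rational(1, 2)), Pow(Add(Mul(737, Rational(-1, 17552)), Mul(-11385, Rational(1, 4063))), -1))) = Add(Rational(48175, 25404), Mul(Pow(4625, Rational(1, 2)), Pow(Add(Rational(-737, 17552), Rational(-11385, 4063)), -1))) = Add(Rational(48175, 25404), Mul(Mul(5, Pow(185, Rational(1, 2))), Pow(Rational(-202823951, 71313776), -1))) = Add(Rational(48175, 25404), Mul(Mul(5, Pow(185, Rational(1, 2))), Rational(-71313776, 202823951))) = Add(Rational(48175, 25404), Mul(Rational(-356568880, 202823951), Pow(185, Rational(1, 2))))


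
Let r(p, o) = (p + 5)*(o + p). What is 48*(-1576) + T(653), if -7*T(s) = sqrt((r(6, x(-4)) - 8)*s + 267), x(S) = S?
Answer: -529633/7 ≈ -75662.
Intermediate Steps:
r(p, o) = (5 + p)*(o + p)
T(s) = -sqrt(267 + 14*s)/7 (T(s) = -sqrt(((6**2 + 5*(-4) + 5*6 - 4*6) - 8)*s + 267)/7 = -sqrt(((36 - 20 + 30 - 24) - 8)*s + 267)/7 = -sqrt((22 - 8)*s + 267)/7 = -sqrt(14*s + 267)/7 = -sqrt(267 + 14*s)/7)
48*(-1576) + T(653) = 48*(-1576) - sqrt(267 + 14*653)/7 = -75648 - sqrt(267 + 9142)/7 = -75648 - sqrt(9409)/7 = -75648 - 1/7*97 = -75648 - 97/7 = -529633/7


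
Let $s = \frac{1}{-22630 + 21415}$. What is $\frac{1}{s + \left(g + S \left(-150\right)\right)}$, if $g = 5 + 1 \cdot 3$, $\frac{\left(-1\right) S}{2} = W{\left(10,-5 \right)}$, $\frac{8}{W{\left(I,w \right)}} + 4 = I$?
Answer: $\frac{1215}{495719} \approx 0.002451$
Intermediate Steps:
$W{\left(I,w \right)} = \frac{8}{-4 + I}$
$s = - \frac{1}{1215}$ ($s = \frac{1}{-1215} = - \frac{1}{1215} \approx -0.00082305$)
$S = - \frac{8}{3}$ ($S = - 2 \frac{8}{-4 + 10} = - 2 \cdot \frac{8}{6} = - 2 \cdot 8 \cdot \frac{1}{6} = \left(-2\right) \frac{4}{3} = - \frac{8}{3} \approx -2.6667$)
$g = 8$ ($g = 5 + 3 = 8$)
$\frac{1}{s + \left(g + S \left(-150\right)\right)} = \frac{1}{- \frac{1}{1215} + \left(8 - -400\right)} = \frac{1}{- \frac{1}{1215} + \left(8 + 400\right)} = \frac{1}{- \frac{1}{1215} + 408} = \frac{1}{\frac{495719}{1215}} = \frac{1215}{495719}$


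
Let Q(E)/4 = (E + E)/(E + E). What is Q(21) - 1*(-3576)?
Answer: 3580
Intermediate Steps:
Q(E) = 4 (Q(E) = 4*((E + E)/(E + E)) = 4*((2*E)/((2*E))) = 4*((2*E)*(1/(2*E))) = 4*1 = 4)
Q(21) - 1*(-3576) = 4 - 1*(-3576) = 4 + 3576 = 3580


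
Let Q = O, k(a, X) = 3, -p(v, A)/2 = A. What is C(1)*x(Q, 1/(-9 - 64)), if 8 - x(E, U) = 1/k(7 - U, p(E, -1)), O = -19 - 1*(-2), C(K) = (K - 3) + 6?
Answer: 92/3 ≈ 30.667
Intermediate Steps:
p(v, A) = -2*A
C(K) = 3 + K (C(K) = (-3 + K) + 6 = 3 + K)
O = -17 (O = -19 + 2 = -17)
Q = -17
x(E, U) = 23/3 (x(E, U) = 8 - 1/3 = 23/3)
C(1)*x(Q, 1/(-9 - 64)) = (3 + 1)*(23/3) = 4*(23/3) = 92/3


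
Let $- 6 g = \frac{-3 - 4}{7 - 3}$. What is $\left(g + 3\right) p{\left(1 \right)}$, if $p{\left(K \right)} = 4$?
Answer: $\frac{79}{6} \approx 13.167$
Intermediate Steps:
$g = \frac{7}{24}$ ($g = - \frac{\left(-3 - 4\right) \frac{1}{7 - 3}}{6} = - \frac{\left(-7\right) \frac{1}{4}}{6} = \left(- \frac{1}{6}\right) \left(- \frac{7}{4}\right) = \frac{7}{24} \approx 0.29167$)
$\left(g + 3\right) p{\left(1 \right)} = \left(\frac{7}{24} + 3\right) 4 = \frac{79}{24} \cdot 4 = \frac{79}{6}$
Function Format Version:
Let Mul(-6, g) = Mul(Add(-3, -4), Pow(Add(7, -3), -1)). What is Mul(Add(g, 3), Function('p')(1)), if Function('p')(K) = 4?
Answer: Rational(79, 6) ≈ 13.167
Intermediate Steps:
g = Rational(7, 24) (g = Mul(Rational(-1, 6), Mul(Add(-3, -4), Pow(Add(7, -3), -1))) = Mul(Rational(-1, 6), Mul(-7, Pow(4, -1))) = Mul(Rational(-1, 6), Mul(-7, Rational(1, 4))) = Mul(Rational(-1, 6), Rational(-7, 4)) = Rational(7, 24) ≈ 0.29167)
Mul(Add(g, 3), Function('p')(1)) = Mul(Add(Rational(7, 24), 3), 4) = Mul(Rational(79, 24), 4) = Rational(79, 6)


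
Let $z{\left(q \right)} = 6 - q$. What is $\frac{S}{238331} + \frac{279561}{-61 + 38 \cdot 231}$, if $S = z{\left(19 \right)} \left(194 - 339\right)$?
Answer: $\frac{66644484236}{2077531327} \approx 32.079$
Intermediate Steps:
$S = 1885$ ($S = \left(6 - 19\right) \left(194 - 339\right) = \left(6 - 19\right) \left(-145\right) = \left(-13\right) \left(-145\right) = 1885$)
$\frac{S}{238331} + \frac{279561}{-61 + 38 \cdot 231} = \frac{1885}{238331} + \frac{279561}{-61 + 38 \cdot 231} = 1885 \cdot \frac{1}{238331} + \frac{279561}{-61 + 8778} = \frac{1885}{238331} + \frac{279561}{8717} = \frac{66644484236}{2077531327}$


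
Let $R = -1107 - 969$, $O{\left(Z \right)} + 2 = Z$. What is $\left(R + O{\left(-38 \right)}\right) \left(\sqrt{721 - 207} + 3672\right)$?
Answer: $-7769952 - 2116 \sqrt{514} \approx -7.8179 \cdot 10^{6}$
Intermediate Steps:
$O{\left(Z \right)} = -2 + Z$
$R = -2076$
$\left(R + O{\left(-38 \right)}\right) \left(\sqrt{721 - 207} + 3672\right) = \left(-2076 - 40\right) \left(\sqrt{721 - 207} + 3672\right) = \left(-2076 - 40\right) \left(\sqrt{514} + 3672\right) = - 2116 \left(3672 + \sqrt{514}\right) = -7769952 - 2116 \sqrt{514}$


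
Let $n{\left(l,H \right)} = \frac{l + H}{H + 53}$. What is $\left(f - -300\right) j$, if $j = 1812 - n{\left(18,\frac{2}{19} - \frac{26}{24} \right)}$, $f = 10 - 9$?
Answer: $\frac{6467963551}{11861} \approx 5.4531 \cdot 10^{5}$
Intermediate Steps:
$f = 1$ ($f = 10 - 9 = 1$)
$n{\left(l,H \right)} = \frac{H + l}{53 + H}$
$j = \frac{21488251}{11861}$ ($j = 1812 - \frac{\left(\frac{2}{19} - \frac{26}{24}\right) + 18}{53 + \left(\frac{2}{19} - \frac{26}{24}\right)} = 1812 - \frac{\left(2 \cdot \frac{1}{19} - \frac{13}{12}\right) + 18}{53 + \left(2 \cdot \frac{1}{19} - \frac{13}{12}\right)} = 1812 - \frac{\left(\frac{2}{19} - \frac{13}{12}\right) + 18}{53 + \left(\frac{2}{19} - \frac{13}{12}\right)} = 1812 - \frac{- \frac{223}{228} + 18}{53 - \frac{223}{228}} = 1812 - \frac{1}{\frac{11861}{228}} \cdot \frac{3881}{228} = 1812 - \frac{228}{11861} \cdot \frac{3881}{228} = 1812 - \frac{3881}{11861} = \frac{21488251}{11861} \approx 1811.7$)
$\left(f - -300\right) j = \left(1 - -300\right) \frac{21488251}{11861} = \left(1 + 300\right) \frac{21488251}{11861} = 301 \cdot \frac{21488251}{11861} = \frac{6467963551}{11861}$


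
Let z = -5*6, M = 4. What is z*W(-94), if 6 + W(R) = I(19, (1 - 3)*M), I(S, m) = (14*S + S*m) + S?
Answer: -3810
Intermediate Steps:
I(S, m) = 15*S + S*m
W(R) = 127 (W(R) = -6 + 19*(15 + (1 - 3)*4) = -6 + 19*(15 - 2*4) = -6 + 19*(15 - 8) = -6 + 19*7 = -6 + 133 = 127)
z = -30
z*W(-94) = -30*127 = -3810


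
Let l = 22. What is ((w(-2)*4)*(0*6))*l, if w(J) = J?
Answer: 0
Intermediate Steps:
((w(-2)*4)*(0*6))*l = ((-2*4)*(0*6))*22 = -8*0*22 = 0*22 = 0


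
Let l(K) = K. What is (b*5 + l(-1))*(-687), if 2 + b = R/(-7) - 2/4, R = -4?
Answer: 102363/14 ≈ 7311.6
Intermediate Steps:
b = -27/14 (b = -2 + (-4/(-7) - 2/4) = -2 + (-4*(-1/7) - 2*1/4) = -2 + (4/7 - 1/2) = -2 + 1/14 = -27/14 ≈ -1.9286)
(b*5 + l(-1))*(-687) = (-27/14*5 - 1)*(-687) = (-135/14 - 1)*(-687) = -149/14*(-687) = 102363/14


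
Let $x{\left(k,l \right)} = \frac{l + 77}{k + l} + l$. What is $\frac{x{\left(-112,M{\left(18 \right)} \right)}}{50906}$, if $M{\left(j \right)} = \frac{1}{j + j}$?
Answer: $- \frac{95797}{7387275096} \approx -1.2968 \cdot 10^{-5}$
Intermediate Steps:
$M{\left(j \right)} = \frac{1}{2 j}$
$x{\left(k,l \right)} = l + \frac{77 + l}{k + l}$ ($x{\left(k,l \right)} = \frac{77 + l}{k + l} + l = l + \frac{77 + l}{k + l}$)
$\frac{x{\left(-112,M{\left(18 \right)} \right)}}{50906} = \frac{\frac{1}{-112 + \frac{1}{2 \cdot 18}} \left(77 + \frac{1}{2 \cdot 18} + \left(\frac{1}{2 \cdot 18}\right)^{2} - 112 \frac{1}{2 \cdot 18}\right)}{50906} = \frac{77 + \frac{1}{2} \cdot \frac{1}{18} + \left(\frac{1}{2} \cdot \frac{1}{18}\right)^{2} - 112 \cdot \frac{1}{2} \cdot \frac{1}{18}}{-112 + \frac{1}{2} \cdot \frac{1}{18}} \cdot \frac{1}{50906} = \frac{77 + \frac{1}{36} + \left(\frac{1}{36}\right)^{2} - \frac{28}{9}}{-112 + \frac{1}{36}} \cdot \frac{1}{50906} = \frac{77 + \frac{1}{36} + \frac{1}{1296} - \frac{28}{9}}{- \frac{4031}{36}} \cdot \frac{1}{50906} = \left(- \frac{36}{4031}\right) \frac{95797}{1296} \cdot \frac{1}{50906} = \left(- \frac{95797}{145116}\right) \frac{1}{50906} = - \frac{95797}{7387275096}$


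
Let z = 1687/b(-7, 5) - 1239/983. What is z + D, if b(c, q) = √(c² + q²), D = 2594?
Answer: 2548663/983 + 1687*√74/74 ≈ 2788.8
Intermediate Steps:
z = -1239/983 + 1687*√74/74 (z = 1687/(√((-7)² + 5²)) - 1239/983 = 1687/(√(49 + 25)) - 1239*1/983 = 1687/(√74) - 1239/983 = 1687*(√74/74) - 1239/983 = 1687*√74/74 - 1239/983 = -1239/983 + 1687*√74/74 ≈ 194.85)
z + D = (-1239/983 + 1687*√74/74) + 2594 = 2548663/983 + 1687*√74/74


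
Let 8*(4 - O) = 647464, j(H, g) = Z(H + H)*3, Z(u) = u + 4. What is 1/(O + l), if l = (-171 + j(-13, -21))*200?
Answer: -1/128329 ≈ -7.7925e-6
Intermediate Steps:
Z(u) = 4 + u
j(H, g) = 12 + 6*H (j(H, g) = (4 + (H + H))*3 = (4 + 2*H)*3 = 12 + 6*H)
l = -47400 (l = (-171 + (12 + 6*(-13)))*200 = (-171 + (12 - 78))*200 = (-171 - 66)*200 = -237*200 = -47400)
O = -80929 (O = 4 - ⅛*647464 = 4 - 80933 = -80929)
1/(O + l) = 1/(-80929 - 47400) = 1/(-128329) = -1/128329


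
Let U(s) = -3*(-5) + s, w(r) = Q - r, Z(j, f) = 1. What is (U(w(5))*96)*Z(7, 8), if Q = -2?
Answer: 768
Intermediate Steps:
w(r) = -2 - r
U(s) = 15 + s
(U(w(5))*96)*Z(7, 8) = ((15 + (-2 - 1*5))*96)*1 = ((15 + (-2 - 5))*96)*1 = ((15 - 7)*96)*1 = (8*96)*1 = 768*1 = 768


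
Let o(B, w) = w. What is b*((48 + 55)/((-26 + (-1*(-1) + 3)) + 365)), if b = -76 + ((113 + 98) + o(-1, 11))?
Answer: 15038/343 ≈ 43.843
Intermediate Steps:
b = 146 (b = -76 + ((113 + 98) + 11) = -76 + (211 + 11) = -76 + 222 = 146)
b*((48 + 55)/((-26 + (-1*(-1) + 3)) + 365)) = 146*((48 + 55)/((-26 + (-1*(-1) + 3)) + 365)) = 146*(103/((-26 + (1 + 3)) + 365)) = 146*(103/((-26 + 4) + 365)) = 146*(103/(-22 + 365)) = 146*(103/343) = 15038/343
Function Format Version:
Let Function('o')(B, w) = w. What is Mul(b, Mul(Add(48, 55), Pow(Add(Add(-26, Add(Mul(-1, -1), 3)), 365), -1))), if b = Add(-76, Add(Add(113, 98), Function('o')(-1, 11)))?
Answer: Rational(15038, 343) ≈ 43.843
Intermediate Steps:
b = 146 (b = Add(-76, Add(Add(113, 98), 11)) = Add(-76, Add(211, 11)) = Add(-76, 222) = 146)
Mul(b, Mul(Add(48, 55), Pow(Add(Add(-26, Add(Mul(-1, -1), 3)), 365), -1))) = Mul(146, Mul(Add(48, 55), Pow(Add(Add(-26, Add(Mul(-1, -1), 3)), 365), -1))) = Mul(146, Mul(103, Pow(Add(Add(-26, Add(1, 3)), 365), -1))) = Mul(146, Mul(103, Pow(Add(Add(-26, 4), 365), -1))) = Mul(146, Mul(103, Pow(Add(-22, 365), -1))) = Mul(146, Mul(103, Pow(343, -1))) = Mul(146, Mul(103, Rational(1, 343))) = Mul(146, Rational(103, 343)) = Rational(15038, 343)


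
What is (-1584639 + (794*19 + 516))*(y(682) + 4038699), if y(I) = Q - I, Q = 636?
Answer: -6336795987161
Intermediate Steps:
y(I) = 636 - I
(-1584639 + (794*19 + 516))*(y(682) + 4038699) = (-1584639 + (794*19 + 516))*((636 - 1*682) + 4038699) = (-1584639 + (15086 + 516))*((636 - 682) + 4038699) = (-1584639 + 15602)*(-46 + 4038699) = -1569037*4038653 = -6336795987161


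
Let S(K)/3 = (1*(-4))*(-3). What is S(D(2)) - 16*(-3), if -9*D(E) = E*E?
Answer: 84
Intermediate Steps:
D(E) = -E**2/9 (D(E) = -E*E/9 = -E**2/9)
S(K) = 36 (S(K) = 3*((1*(-4))*(-3)) = 3*(-4*(-3)) = 3*12 = 36)
S(D(2)) - 16*(-3) = 36 - 16*(-3) = 36 + 48 = 84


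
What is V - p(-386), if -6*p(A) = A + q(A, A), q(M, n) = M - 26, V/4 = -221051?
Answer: -884337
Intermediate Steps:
V = -884204 (V = 4*(-221051) = -884204)
q(M, n) = -26 + M
p(A) = 13/3 - A/3 (p(A) = -(A + (-26 + A))/6 = -(-26 + 2*A)/6 = 13/3 - A/3)
V - p(-386) = -884204 - (13/3 - ⅓*(-386)) = -884204 - (13/3 + 386/3) = -884204 - 1*133 = -884204 - 133 = -884337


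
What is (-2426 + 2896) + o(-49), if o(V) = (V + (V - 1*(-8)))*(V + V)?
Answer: 9290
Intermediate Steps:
o(V) = 2*V*(8 + 2*V) (o(V) = (V + (V + 8))*(2*V) = (V + (8 + V))*(2*V) = (8 + 2*V)*(2*V) = 2*V*(8 + 2*V))
(-2426 + 2896) + o(-49) = (-2426 + 2896) + 4*(-49)*(4 - 49) = 470 + 4*(-49)*(-45) = 470 + 8820 = 9290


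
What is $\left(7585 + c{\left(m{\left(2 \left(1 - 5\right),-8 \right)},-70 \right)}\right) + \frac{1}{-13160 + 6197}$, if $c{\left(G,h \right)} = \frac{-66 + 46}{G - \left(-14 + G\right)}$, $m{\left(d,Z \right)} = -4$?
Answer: $\frac{369630848}{48741} \approx 7583.6$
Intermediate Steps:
$c{\left(G,h \right)} = - \frac{10}{7}$ ($c{\left(G,h \right)} = - \frac{20}{14} = \left(-20\right) \frac{1}{14} = - \frac{10}{7}$)
$\left(7585 + c{\left(m{\left(2 \left(1 - 5\right),-8 \right)},-70 \right)}\right) + \frac{1}{-13160 + 6197} = \left(7585 - \frac{10}{7}\right) + \frac{1}{-13160 + 6197} = \frac{53085}{7} + \frac{1}{-6963} = \frac{53085}{7} - \frac{1}{6963} = \frac{369630848}{48741}$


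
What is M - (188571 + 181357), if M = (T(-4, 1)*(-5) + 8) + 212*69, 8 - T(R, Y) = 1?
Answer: -355327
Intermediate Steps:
T(R, Y) = 7 (T(R, Y) = 8 - 1*1 = 8 - 1 = 7)
M = 14601 (M = (7*(-5) + 8) + 212*69 = (-35 + 8) + 14628 = -27 + 14628 = 14601)
M - (188571 + 181357) = 14601 - (188571 + 181357) = 14601 - 1*369928 = 14601 - 369928 = -355327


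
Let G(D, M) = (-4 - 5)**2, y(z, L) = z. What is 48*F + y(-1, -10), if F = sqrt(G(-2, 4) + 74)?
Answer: -1 + 48*sqrt(155) ≈ 596.59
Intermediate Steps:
G(D, M) = 81 (G(D, M) = (-9)**2 = 81)
F = sqrt(155) (F = sqrt(81 + 74) = sqrt(155) ≈ 12.450)
48*F + y(-1, -10) = 48*sqrt(155) - 1 = -1 + 48*sqrt(155)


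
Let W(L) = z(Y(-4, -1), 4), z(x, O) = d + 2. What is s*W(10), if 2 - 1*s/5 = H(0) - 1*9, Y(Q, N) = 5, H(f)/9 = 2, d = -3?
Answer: 35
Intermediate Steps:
H(f) = 18 (H(f) = 9*2 = 18)
z(x, O) = -1 (z(x, O) = -3 + 2 = -1)
W(L) = -1
s = -35 (s = 10 - 5*(18 - 1*9) = 10 - 5*(18 - 9) = 10 - 5*9 = 10 - 45 = -35)
s*W(10) = -35*(-1) = 35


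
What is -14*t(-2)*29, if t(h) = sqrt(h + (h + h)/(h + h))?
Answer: -406*I ≈ -406.0*I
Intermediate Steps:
t(h) = sqrt(1 + h) (t(h) = sqrt(h + (2*h)/((2*h))) = sqrt(h + (2*h)*(1/(2*h))) = sqrt(h + 1) = sqrt(1 + h))
-14*t(-2)*29 = -14*sqrt(1 - 2)*29 = -14*I*29 = -406*I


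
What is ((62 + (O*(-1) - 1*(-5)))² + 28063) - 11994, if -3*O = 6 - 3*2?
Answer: 20558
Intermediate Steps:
O = 0 (O = -(6 - 3*2)/3 = -(6 - 6)/3 = -⅓*0 = 0)
((62 + (O*(-1) - 1*(-5)))² + 28063) - 11994 = ((62 + (0*(-1) - 1*(-5)))² + 28063) - 11994 = ((62 + (0 + 5))² + 28063) - 11994 = ((62 + 5)² + 28063) - 11994 = (67² + 28063) - 11994 = (4489 + 28063) - 11994 = 32552 - 11994 = 20558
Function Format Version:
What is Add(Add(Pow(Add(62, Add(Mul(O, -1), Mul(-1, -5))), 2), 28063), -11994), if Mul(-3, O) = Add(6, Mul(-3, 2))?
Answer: 20558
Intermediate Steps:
O = 0 (O = Mul(Rational(-1, 3), Add(6, Mul(-3, 2))) = Mul(Rational(-1, 3), Add(6, -6)) = Mul(Rational(-1, 3), 0) = 0)
Add(Add(Pow(Add(62, Add(Mul(O, -1), Mul(-1, -5))), 2), 28063), -11994) = Add(Add(Pow(Add(62, Add(Mul(0, -1), Mul(-1, -5))), 2), 28063), -11994) = Add(Add(Pow(Add(62, Add(0, 5)), 2), 28063), -11994) = Add(Add(Pow(Add(62, 5), 2), 28063), -11994) = Add(Add(Pow(67, 2), 28063), -11994) = Add(Add(4489, 28063), -11994) = Add(32552, -11994) = 20558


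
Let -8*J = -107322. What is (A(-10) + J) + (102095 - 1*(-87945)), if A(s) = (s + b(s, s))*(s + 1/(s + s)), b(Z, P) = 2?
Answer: 4070713/20 ≈ 2.0354e+5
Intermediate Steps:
J = 53661/4 (J = -1/8*(-107322) = 53661/4 ≈ 13415.)
A(s) = (2 + s)*(s + 1/(2*s)) (A(s) = (s + 2)*(s + 1/(s + s)) = (2 + s)*(s + 1/(2*s)))
(A(-10) + J) + (102095 - 1*(-87945)) = ((1/2 + 1/(-10) + (-10)**2 + 2*(-10)) + 53661/4) + (102095 - 1*(-87945)) = ((1/2 - 1/10 + 100 - 20) + 53661/4) + (102095 + 87945) = (402/5 + 53661/4) + 190040 = 269913/20 + 190040 = 4070713/20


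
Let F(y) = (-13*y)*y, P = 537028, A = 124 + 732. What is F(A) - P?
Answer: -10062596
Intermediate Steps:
A = 856
F(y) = -13*y²
F(A) - P = -13*856² - 1*537028 = -13*732736 - 537028 = -9525568 - 537028 = -10062596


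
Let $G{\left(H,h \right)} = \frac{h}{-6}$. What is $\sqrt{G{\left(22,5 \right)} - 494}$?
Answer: $\frac{i \sqrt{17814}}{6} \approx 22.245 i$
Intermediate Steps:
$G{\left(H,h \right)} = - \frac{h}{6}$ ($G{\left(H,h \right)} = h \left(- \frac{1}{6}\right) = - \frac{h}{6}$)
$\sqrt{G{\left(22,5 \right)} - 494} = \sqrt{\left(- \frac{1}{6}\right) 5 - 494} = \sqrt{- \frac{5}{6} - 494} = \sqrt{- \frac{2969}{6}} = \frac{i \sqrt{17814}}{6}$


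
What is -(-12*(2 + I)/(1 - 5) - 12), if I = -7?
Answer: 27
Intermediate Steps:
-(-12*(2 + I)/(1 - 5) - 12) = -(-12*(2 - 7)/(1 - 5) - 12) = -(-(-60)/(-4) - 12) = -(-(-60)*(-1)/4 - 12) = -(-12*5/4 - 12) = -(-15 - 12) = -1*(-27) = 27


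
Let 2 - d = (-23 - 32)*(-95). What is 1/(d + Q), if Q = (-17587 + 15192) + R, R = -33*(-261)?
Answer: 1/995 ≈ 0.0010050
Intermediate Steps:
R = 8613
Q = 6218 (Q = (-17587 + 15192) + 8613 = -2395 + 8613 = 6218)
d = -5223 (d = 2 - (-23 - 32)*(-95) = 2 - (-55)*(-95) = 2 - 1*5225 = 2 - 5225 = -5223)
1/(d + Q) = 1/(-5223 + 6218) = 1/995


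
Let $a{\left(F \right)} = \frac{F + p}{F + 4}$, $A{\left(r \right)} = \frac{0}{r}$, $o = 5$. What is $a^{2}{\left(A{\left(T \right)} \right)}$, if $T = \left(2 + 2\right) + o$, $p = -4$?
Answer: $1$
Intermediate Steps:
$T = 9$ ($T = \left(2 + 2\right) + 5 = 4 + 5 = 9$)
$A{\left(r \right)} = 0$
$a{\left(F \right)} = \frac{-4 + F}{4 + F}$ ($a{\left(F \right)} = \frac{F - 4}{F + 4} = \frac{-4 + F}{4 + F}$)
$a^{2}{\left(A{\left(T \right)} \right)} = \left(\frac{-4 + 0}{4 + 0}\right)^{2} = \left(\frac{1}{4} \left(-4\right)\right)^{2} = \left(-1\right)^{2} = 1$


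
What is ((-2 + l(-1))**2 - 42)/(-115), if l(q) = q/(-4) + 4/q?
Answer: 143/1840 ≈ 0.077717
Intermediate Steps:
l(q) = 4/q - q/4 (l(q) = q*(-1/4) + 4/q = -q/4 + 4/q = 4/q - q/4)
((-2 + l(-1))**2 - 42)/(-115) = ((-2 + (4/(-1) - 1/4*(-1)))**2 - 42)/(-115) = -((-2 + (4*(-1) + 1/4))**2 - 42)/115 = -((-2 + (-4 + 1/4))**2 - 42)/115 = -((-2 - 15/4)**2 - 42)/115 = -((-23/4)**2 - 42)/115 = -(529/16 - 42)/115 = -1/115*(-143/16) = 143/1840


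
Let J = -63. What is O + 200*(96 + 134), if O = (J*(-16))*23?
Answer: 69184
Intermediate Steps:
O = 23184 (O = -63*(-16)*23 = 1008*23 = 23184)
O + 200*(96 + 134) = 23184 + 200*(96 + 134) = 23184 + 200*230 = 23184 + 46000 = 69184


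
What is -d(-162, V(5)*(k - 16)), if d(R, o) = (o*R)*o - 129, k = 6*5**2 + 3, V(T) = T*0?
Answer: 129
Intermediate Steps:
V(T) = 0
k = 153 (k = 6*25 + 3 = 150 + 3 = 153)
d(R, o) = -129 + R*o**2 (d(R, o) = (R*o)*o - 129 = R*o**2 - 129 = -129 + R*o**2)
-d(-162, V(5)*(k - 16)) = -(-129 - 162*(0*(153 - 16))**2) = -(-129 - 162*(0*137)**2) = -(-129 - 162*0**2) = -(-129 - 162*0) = -(-129 + 0) = -1*(-129) = 129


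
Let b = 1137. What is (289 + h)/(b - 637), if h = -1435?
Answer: -573/250 ≈ -2.2920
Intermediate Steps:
(289 + h)/(b - 637) = (289 - 1435)/(1137 - 637) = -1146/500 = (1/500)*(-1146) = -573/250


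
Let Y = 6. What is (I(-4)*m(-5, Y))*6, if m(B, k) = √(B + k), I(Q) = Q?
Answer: -24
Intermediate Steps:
(I(-4)*m(-5, Y))*6 = -4*√(-5 + 6)*6 = -4*√1*6 = -4*1*6 = -4*6 = -24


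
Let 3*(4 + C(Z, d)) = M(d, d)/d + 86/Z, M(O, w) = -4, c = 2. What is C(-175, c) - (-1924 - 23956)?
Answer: 13584464/525 ≈ 25875.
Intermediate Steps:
C(Z, d) = -4 - 4/(3*d) + 86/(3*Z) (C(Z, d) = -4 + (-4/d + 86/Z)/3 = -4 + (-4/(3*d) + 86/(3*Z)) = -4 - 4/(3*d) + 86/(3*Z))
C(-175, c) - (-1924 - 23956) = (-4 - 4/3/2 + (86/3)/(-175)) - (-1924 - 23956) = (-4 - 4/3*1/2 + (86/3)*(-1/175)) - 1*(-25880) = (-4 - 2/3 - 86/525) + 25880 = -2536/525 + 25880 = 13584464/525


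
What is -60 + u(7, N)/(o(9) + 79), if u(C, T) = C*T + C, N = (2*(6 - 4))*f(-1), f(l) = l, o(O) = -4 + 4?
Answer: -4761/79 ≈ -60.266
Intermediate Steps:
o(O) = 0
N = -4 (N = (2*(6 - 4))*(-1) = (2*2)*(-1) = 4*(-1) = -4)
u(C, T) = C + C*T
-60 + u(7, N)/(o(9) + 79) = -60 + (7*(1 - 4))/(0 + 79) = -60 + (7*(-3))/79 = -60 - 21*1/79 = -60 - 21/79 = -4761/79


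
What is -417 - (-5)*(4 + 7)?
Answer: -362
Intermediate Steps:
-417 - (-5)*(4 + 7) = -417 - (-5)*11 = -417 - 1*(-55) = -417 + 55 = -362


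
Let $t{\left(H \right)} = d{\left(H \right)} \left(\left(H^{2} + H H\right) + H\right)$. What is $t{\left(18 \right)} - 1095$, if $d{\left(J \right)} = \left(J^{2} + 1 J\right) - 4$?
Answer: $224013$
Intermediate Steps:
$d{\left(J \right)} = -4 + J + J^{2}$ ($d{\left(J \right)} = \left(J^{2} + J\right) - 4 = \left(J + J^{2}\right) - 4 = -4 + J + J^{2}$)
$t{\left(H \right)} = \left(H + 2 H^{2}\right) \left(-4 + H + H^{2}\right)$ ($t{\left(H \right)} = \left(-4 + H + H^{2}\right) \left(\left(H^{2} + H H\right) + H\right) = \left(-4 + H + H^{2}\right) \left(\left(H^{2} + H^{2}\right) + H\right) = \left(-4 + H + H^{2}\right) \left(2 H^{2} + H\right) = \left(-4 + H + H^{2}\right) \left(H + 2 H^{2}\right) = \left(H + 2 H^{2}\right) \left(-4 + H + H^{2}\right)$)
$t{\left(18 \right)} - 1095 = 18 \left(1 + 2 \cdot 18\right) \left(-4 + 18 + 18^{2}\right) - 1095 = 18 \left(1 + 36\right) \left(-4 + 18 + 324\right) - 1095 = 18 \cdot 37 \cdot 338 - 1095 = 225108 - 1095 = 224013$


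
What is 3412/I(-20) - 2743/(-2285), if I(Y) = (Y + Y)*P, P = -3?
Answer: 406279/13710 ≈ 29.634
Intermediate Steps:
I(Y) = -6*Y (I(Y) = (Y + Y)*(-3) = (2*Y)*(-3) = -6*Y)
3412/I(-20) - 2743/(-2285) = 3412/((-6*(-20))) - 2743/(-2285) = 3412/120 - 2743*(-1/2285) = 3412*(1/120) + 2743/2285 = 853/30 + 2743/2285 = 406279/13710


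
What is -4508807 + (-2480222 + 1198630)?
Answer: -5790399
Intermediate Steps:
-4508807 + (-2480222 + 1198630) = -4508807 - 1281592 = -5790399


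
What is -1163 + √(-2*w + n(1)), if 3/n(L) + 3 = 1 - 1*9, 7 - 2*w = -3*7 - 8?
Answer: -1163 + I*√4389/11 ≈ -1163.0 + 6.0227*I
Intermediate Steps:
w = 18 (w = 7/2 - (-3*7 - 8)/2 = 7/2 - (-21 - 8)/2 = 7/2 - ½*(-29) = 7/2 + 29/2 = 18)
n(L) = -3/11 (n(L) = 3/(-3 + (1 - 1*9)) = 3/(-3 + (1 - 9)) = 3/(-3 - 8) = 3/(-11) = 3*(-1/11) = -3/11)
-1163 + √(-2*w + n(1)) = -1163 + √(-2*18 - 3/11) = -1163 + √(-36 - 3/11) = -1163 + √(-399/11) = -1163 + I*√4389/11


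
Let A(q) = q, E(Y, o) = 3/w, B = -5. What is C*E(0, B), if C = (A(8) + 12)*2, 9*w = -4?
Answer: -270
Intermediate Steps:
w = -4/9 (w = (⅑)*(-4) = -4/9 ≈ -0.44444)
E(Y, o) = -27/4 (E(Y, o) = 3/(-4/9) = 3*(-9/4) = -27/4)
C = 40 (C = (8 + 12)*2 = 20*2 = 40)
C*E(0, B) = 40*(-27/4) = -270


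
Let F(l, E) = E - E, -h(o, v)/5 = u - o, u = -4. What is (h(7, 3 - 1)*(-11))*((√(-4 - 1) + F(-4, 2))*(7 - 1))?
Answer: -3630*I*√5 ≈ -8116.9*I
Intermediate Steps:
h(o, v) = 20 + 5*o (h(o, v) = -5*(-4 - o) = 20 + 5*o)
F(l, E) = 0
(h(7, 3 - 1)*(-11))*((√(-4 - 1) + F(-4, 2))*(7 - 1)) = ((20 + 5*7)*(-11))*((√(-4 - 1) + 0)*(7 - 1)) = ((20 + 35)*(-11))*((√(-5) + 0)*6) = (55*(-11))*((I*√5 + 0)*6) = -605*I*√5*6 = -3630*I*√5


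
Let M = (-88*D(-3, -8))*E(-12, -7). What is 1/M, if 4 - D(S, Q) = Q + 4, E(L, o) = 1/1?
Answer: -1/704 ≈ -0.0014205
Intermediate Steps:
E(L, o) = 1
D(S, Q) = -Q (D(S, Q) = 4 - (Q + 4) = 4 - (4 + Q) = 4 + (-4 - Q) = -Q)
M = -704 (M = -(-88)*(-8)*1 = -88*8*1 = -704*1 = -704)
1/M = 1/(-704) = -1/704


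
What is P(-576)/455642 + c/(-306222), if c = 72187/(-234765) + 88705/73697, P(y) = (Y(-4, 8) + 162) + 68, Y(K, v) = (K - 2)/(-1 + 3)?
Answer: 16156788696044267/32622074724495085830 ≈ 0.00049527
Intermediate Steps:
Y(K, v) = -1 + K/2 (Y(K, v) = (-2 + K)/2 = (-2 + K)*(½) = -1 + K/2)
P(y) = 227 (P(y) = ((-1 + (½)*(-4)) + 162) + 68 = ((-1 - 2) + 162) + 68 = (-3 + 162) + 68 = 159 + 68 = 227)
c = 419050378/467607465 (c = 72187*(-1/234765) + 88705*(1/73697) = -1951/6345 + 88705/73697 = 419050378/467607465 ≈ 0.89616)
P(-576)/455642 + c/(-306222) = 227/455642 + (419050378/467607465)/(-306222) = 227*(1/455642) + (419050378/467607465)*(-1/306222) = 227/455642 - 209525189/71595846573615 = 16156788696044267/32622074724495085830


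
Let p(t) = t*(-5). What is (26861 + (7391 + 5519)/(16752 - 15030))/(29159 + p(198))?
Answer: 23133776/24253509 ≈ 0.95383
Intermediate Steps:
p(t) = -5*t
(26861 + (7391 + 5519)/(16752 - 15030))/(29159 + p(198)) = (26861 + (7391 + 5519)/(16752 - 15030))/(29159 - 5*198) = (26861 + 12910/1722)/(29159 - 990) = (26861 + 12910*(1/1722))/28169 = (26861 + 6455/861)*(1/28169) = (23133776/861)*(1/28169) = 23133776/24253509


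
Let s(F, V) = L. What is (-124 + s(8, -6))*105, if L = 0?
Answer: -13020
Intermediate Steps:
s(F, V) = 0
(-124 + s(8, -6))*105 = (-124 + 0)*105 = -124*105 = -13020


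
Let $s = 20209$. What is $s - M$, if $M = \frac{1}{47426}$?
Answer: $\frac{958432033}{47426} \approx 20209.0$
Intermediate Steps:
$M = \frac{1}{47426} \approx 2.1085 \cdot 10^{-5}$
$s - M = 20209 - \frac{1}{47426} = \frac{958432033}{47426}$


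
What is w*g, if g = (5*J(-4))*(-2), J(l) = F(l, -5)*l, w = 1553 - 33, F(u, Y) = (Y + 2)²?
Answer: 547200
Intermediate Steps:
F(u, Y) = (2 + Y)²
w = 1520
J(l) = 9*l (J(l) = (2 - 5)²*l = (-3)²*l = 9*l)
g = 360 (g = (5*(9*(-4)))*(-2) = (5*(-36))*(-2) = -180*(-2) = 360)
w*g = 1520*360 = 547200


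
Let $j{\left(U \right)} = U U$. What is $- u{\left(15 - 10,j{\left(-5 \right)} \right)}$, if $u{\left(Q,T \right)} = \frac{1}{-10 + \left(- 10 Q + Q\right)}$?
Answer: $\frac{1}{55} \approx 0.018182$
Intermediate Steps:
$j{\left(U \right)} = U^{2}$
$u{\left(Q,T \right)} = \frac{1}{-10 - 9 Q}$
$- u{\left(15 - 10,j{\left(-5 \right)} \right)} = - \frac{-1}{10 + 9 \left(15 - 10\right)} = - \frac{-1}{10 + 9 \cdot 5} = - \frac{-1}{10 + 45} = - \frac{-1}{55} = \left(-1\right) \left(- \frac{1}{55}\right) = \frac{1}{55}$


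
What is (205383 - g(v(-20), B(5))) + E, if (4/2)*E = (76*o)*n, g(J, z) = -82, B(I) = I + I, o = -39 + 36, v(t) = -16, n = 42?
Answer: 200677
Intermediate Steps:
o = -3
B(I) = 2*I
E = -4788 (E = ((76*(-3))*42)/2 = (-228*42)/2 = (1/2)*(-9576) = -4788)
(205383 - g(v(-20), B(5))) + E = (205383 - 1*(-82)) - 4788 = (205383 + 82) - 4788 = 205465 - 4788 = 200677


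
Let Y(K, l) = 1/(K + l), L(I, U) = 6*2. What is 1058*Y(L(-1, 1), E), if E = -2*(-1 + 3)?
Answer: 529/4 ≈ 132.25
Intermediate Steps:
L(I, U) = 12
E = -4 (E = -2*2 = -4)
1058*Y(L(-1, 1), E) = 1058/(12 - 4) = 1058/8 = 1058*(⅛) = 529/4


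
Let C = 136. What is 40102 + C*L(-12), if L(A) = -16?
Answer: 37926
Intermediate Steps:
40102 + C*L(-12) = 40102 + 136*(-16) = 40102 - 2176 = 37926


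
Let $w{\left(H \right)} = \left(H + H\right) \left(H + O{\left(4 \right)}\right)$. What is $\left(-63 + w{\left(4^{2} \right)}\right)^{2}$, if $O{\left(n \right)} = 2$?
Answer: $263169$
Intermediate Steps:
$w{\left(H \right)} = 2 H \left(2 + H\right)$ ($w{\left(H \right)} = \left(H + H\right) \left(H + 2\right) = 2 H \left(2 + H\right)$)
$\left(-63 + w{\left(4^{2} \right)}\right)^{2} = \left(-63 + 2 \cdot 4^{2} \left(2 + 4^{2}\right)\right)^{2} = \left(-63 + 2 \cdot 16 \left(2 + 16\right)\right)^{2} = \left(-63 + 2 \cdot 16 \cdot 18\right)^{2} = \left(-63 + 576\right)^{2} = 513^{2} = 263169$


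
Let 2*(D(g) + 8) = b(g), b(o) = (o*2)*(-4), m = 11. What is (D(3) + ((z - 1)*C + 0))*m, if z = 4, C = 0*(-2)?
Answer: -220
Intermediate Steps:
b(o) = -8*o (b(o) = (2*o)*(-4) = -8*o)
D(g) = -8 - 4*g (D(g) = -8 + (-8*g)/2 = -8 - 4*g)
C = 0
(D(3) + ((z - 1)*C + 0))*m = ((-8 - 4*3) + ((4 - 1)*0 + 0))*11 = ((-8 - 12) + (3*0 + 0))*11 = (-20 + (0 + 0))*11 = (-20 + 0)*11 = -20*11 = -220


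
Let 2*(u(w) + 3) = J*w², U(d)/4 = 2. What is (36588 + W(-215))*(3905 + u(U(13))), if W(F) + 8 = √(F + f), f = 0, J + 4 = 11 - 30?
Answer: 115812280 + 3166*I*√215 ≈ 1.1581e+8 + 46423.0*I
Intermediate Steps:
U(d) = 8 (U(d) = 4*2 = 8)
J = -23 (J = -4 + (11 - 30) = -4 - 19 = -23)
W(F) = -8 + √F (W(F) = -8 + √(F + 0) = -8 + √F)
u(w) = -3 - 23*w²/2 (u(w) = -3 + (-23*w²)/2 = -3 - 23*w²/2)
(36588 + W(-215))*(3905 + u(U(13))) = (36588 + (-8 + √(-215)))*(3905 + (-3 - 23/2*8²)) = (36588 + (-8 + I*√215))*(3905 + (-3 - 23/2*64)) = (36580 + I*√215)*(3905 + (-3 - 736)) = (36580 + I*√215)*(3905 - 739) = (36580 + I*√215)*3166 = 115812280 + 3166*I*√215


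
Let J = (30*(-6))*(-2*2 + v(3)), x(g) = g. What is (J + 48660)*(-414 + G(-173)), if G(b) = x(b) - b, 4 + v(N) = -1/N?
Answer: -20766240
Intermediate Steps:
v(N) = -4 - 1/N
G(b) = 0 (G(b) = b - b = 0)
J = 1500 (J = (30*(-6))*(-2*2 + (-4 - 1/3)) = -180*(-4 + (-4 - 1*⅓)) = -180*(-4 + (-4 - ⅓)) = -180*(-4 - 13/3) = -180*(-25/3) = 1500)
(J + 48660)*(-414 + G(-173)) = (1500 + 48660)*(-414 + 0) = 50160*(-414) = -20766240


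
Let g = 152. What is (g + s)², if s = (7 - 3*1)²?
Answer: 28224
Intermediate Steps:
s = 16 (s = (7 - 3)² = 4² = 16)
(g + s)² = (152 + 16)² = 168² = 28224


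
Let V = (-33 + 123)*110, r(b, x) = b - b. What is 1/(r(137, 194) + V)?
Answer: 1/9900 ≈ 0.00010101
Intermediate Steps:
r(b, x) = 0
V = 9900 (V = 90*110 = 9900)
1/(r(137, 194) + V) = 1/(0 + 9900) = 1/9900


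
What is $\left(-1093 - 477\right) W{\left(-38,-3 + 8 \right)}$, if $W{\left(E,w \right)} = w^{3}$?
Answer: $-196250$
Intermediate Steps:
$\left(-1093 - 477\right) W{\left(-38,-3 + 8 \right)} = \left(-1093 - 477\right) \left(-3 + 8\right)^{3} = - 1570 \cdot 5^{3} = \left(-1570\right) 125 = -196250$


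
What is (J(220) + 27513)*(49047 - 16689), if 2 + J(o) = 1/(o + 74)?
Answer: 43619851355/49 ≈ 8.9020e+8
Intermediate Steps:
J(o) = -2 + 1/(74 + o) (J(o) = -2 + 1/(o + 74) = -2 + 1/(74 + o))
(J(220) + 27513)*(49047 - 16689) = ((-147 - 2*220)/(74 + 220) + 27513)*(49047 - 16689) = ((-147 - 440)/294 + 27513)*32358 = ((1/294)*(-587) + 27513)*32358 = (-587/294 + 27513)*32358 = (8088235/294)*32358 = 43619851355/49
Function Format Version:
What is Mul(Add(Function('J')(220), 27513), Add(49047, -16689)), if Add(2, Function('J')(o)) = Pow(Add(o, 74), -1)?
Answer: Rational(43619851355, 49) ≈ 8.9020e+8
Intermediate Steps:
Function('J')(o) = Add(-2, Pow(Add(74, o), -1)) (Function('J')(o) = Add(-2, Pow(Add(o, 74), -1)) = Add(-2, Pow(Add(74, o), -1)))
Mul(Add(Function('J')(220), 27513), Add(49047, -16689)) = Mul(Add(Mul(Pow(Add(74, 220), -1), Add(-147, Mul(-2, 220))), 27513), Add(49047, -16689)) = Mul(Add(Mul(Pow(294, -1), Add(-147, -440)), 27513), 32358) = Mul(Add(Mul(Rational(1, 294), -587), 27513), 32358) = Mul(Add(Rational(-587, 294), 27513), 32358) = Mul(Rational(8088235, 294), 32358) = Rational(43619851355, 49)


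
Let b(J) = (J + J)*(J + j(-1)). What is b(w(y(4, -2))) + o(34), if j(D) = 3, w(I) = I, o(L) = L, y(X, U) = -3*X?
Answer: 250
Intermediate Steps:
b(J) = 2*J*(3 + J) (b(J) = (J + J)*(J + 3) = (2*J)*(3 + J) = 2*J*(3 + J))
b(w(y(4, -2))) + o(34) = 2*(-3*4)*(3 - 3*4) + 34 = 2*(-12)*(3 - 12) + 34 = 2*(-12)*(-9) + 34 = 216 + 34 = 250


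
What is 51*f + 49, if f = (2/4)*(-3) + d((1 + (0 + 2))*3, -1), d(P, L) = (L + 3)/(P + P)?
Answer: -131/6 ≈ -21.833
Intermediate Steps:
d(P, L) = (3 + L)/(2*P) (d(P, L) = (3 + L)/((2*P)) = (3 + L)*(1/(2*P)) = (3 + L)/(2*P))
f = -25/18 (f = (2/4)*(-3) + (3 - 1)/(2*(((1 + (0 + 2))*3))) = (2*(1/4))*(-3) + (1/2)*2/((1 + 2)*3) = (1/2)*(-3) + (1/2)*2/(3*3) = -3/2 + (1/2)*2/9 = -3/2 + (1/2)*(1/9)*2 = -3/2 + 1/9 = -25/18 ≈ -1.3889)
51*f + 49 = 51*(-25/18) + 49 = -425/6 + 49 = -131/6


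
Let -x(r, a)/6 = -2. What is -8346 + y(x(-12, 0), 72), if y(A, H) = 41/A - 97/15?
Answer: -166981/20 ≈ -8349.0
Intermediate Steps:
x(r, a) = 12 (x(r, a) = -6*(-2) = 12)
y(A, H) = -97/15 + 41/A (y(A, H) = 41/A - 97*1/15 = 41/A - 97/15 = -97/15 + 41/A)
-8346 + y(x(-12, 0), 72) = -8346 + (-97/15 + 41/12) = -8346 - 61/20 = -166981/20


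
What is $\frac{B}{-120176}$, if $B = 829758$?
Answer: $- \frac{414879}{60088} \approx -6.9045$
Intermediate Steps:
$\frac{B}{-120176} = \frac{829758}{-120176} = 829758 \left(- \frac{1}{120176}\right) = - \frac{414879}{60088}$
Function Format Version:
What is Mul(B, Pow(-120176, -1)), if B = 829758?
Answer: Rational(-414879, 60088) ≈ -6.9045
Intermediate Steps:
Mul(B, Pow(-120176, -1)) = Mul(829758, Pow(-120176, -1)) = Mul(829758, Rational(-1, 120176)) = Rational(-414879, 60088)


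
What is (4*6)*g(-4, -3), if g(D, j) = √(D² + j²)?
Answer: 120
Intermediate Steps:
(4*6)*g(-4, -3) = (4*6)*√((-4)² + (-3)²) = 24*√(16 + 9) = 24*√25 = 24*5 = 120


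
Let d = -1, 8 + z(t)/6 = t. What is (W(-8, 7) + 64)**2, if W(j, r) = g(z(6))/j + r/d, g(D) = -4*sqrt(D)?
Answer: (57 + I*sqrt(3))**2 ≈ 3246.0 + 197.45*I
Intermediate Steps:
z(t) = -48 + 6*t
W(j, r) = -r - 8*I*sqrt(3)/j (W(j, r) = (-4*sqrt(-48 + 6*6))/j + r/(-1) = (-4*sqrt(-48 + 36))/j + r*(-1) = (-8*I*sqrt(3))/j - r = -8*I*sqrt(3)/j - r = -r - 8*I*sqrt(3)/j)
(W(-8, 7) + 64)**2 = ((-1*7 - 8*I*sqrt(3)/(-8)) + 64)**2 = ((-7 - 8*I*sqrt(3)*(-1/8)) + 64)**2 = ((-7 + I*sqrt(3)) + 64)**2 = (57 + I*sqrt(3))**2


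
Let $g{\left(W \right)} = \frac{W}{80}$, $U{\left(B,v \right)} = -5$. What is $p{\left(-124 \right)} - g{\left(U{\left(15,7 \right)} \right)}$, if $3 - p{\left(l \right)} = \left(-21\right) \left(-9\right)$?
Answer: $- \frac{2975}{16} \approx -185.94$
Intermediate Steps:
$p{\left(l \right)} = -186$ ($p{\left(l \right)} = 3 - \left(-21\right) \left(-9\right) = 3 - 189 = -186$)
$g{\left(W \right)} = \frac{W}{80}$ ($g{\left(W \right)} = W \frac{1}{80} = \frac{W}{80}$)
$p{\left(-124 \right)} - g{\left(U{\left(15,7 \right)} \right)} = -186 - \frac{1}{80} \left(-5\right) = -186 - - \frac{1}{16} = -186 + \frac{1}{16} = - \frac{2975}{16}$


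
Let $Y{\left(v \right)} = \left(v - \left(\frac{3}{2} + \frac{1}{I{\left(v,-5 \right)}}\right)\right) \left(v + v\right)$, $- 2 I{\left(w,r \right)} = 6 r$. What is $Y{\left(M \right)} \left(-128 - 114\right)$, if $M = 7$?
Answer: $- \frac{276122}{15} \approx -18408.0$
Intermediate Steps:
$I{\left(w,r \right)} = - 3 r$ ($I{\left(w,r \right)} = - \frac{6 r}{2} = - 3 r$)
$Y{\left(v \right)} = 2 v \left(- \frac{47}{30} + v\right)$ ($Y{\left(v \right)} = \left(v - \left(\frac{3}{2} + \frac{1}{\left(-3\right) \left(-5\right)}\right)\right) \left(v + v\right) = \left(v - \frac{47}{30}\right) 2 v = \left(- \frac{47}{30} + v\right) 2 v = 2 v \left(- \frac{47}{30} + v\right)$)
$Y{\left(M \right)} \left(-128 - 114\right) = \frac{1}{15} \cdot 7 \left(-47 + 30 \cdot 7\right) \left(-128 - 114\right) = \frac{1}{15} \cdot 7 \left(-47 + 210\right) \left(-242\right) = \frac{1}{15} \cdot 7 \cdot 163 \left(-242\right) = \frac{1141}{15} \left(-242\right) = - \frac{276122}{15}$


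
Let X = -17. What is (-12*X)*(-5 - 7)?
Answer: -2448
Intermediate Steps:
(-12*X)*(-5 - 7) = (-12*(-17))*(-5 - 7) = 204*(-12) = -2448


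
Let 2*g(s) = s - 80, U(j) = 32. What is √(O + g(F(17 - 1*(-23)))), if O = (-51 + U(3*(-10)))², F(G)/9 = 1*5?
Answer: √1374/2 ≈ 18.534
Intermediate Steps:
F(G) = 45 (F(G) = 9*(1*5) = 9*5 = 45)
g(s) = -40 + s/2 (g(s) = (s - 80)/2 = (-80 + s)/2 = -40 + s/2)
O = 361 (O = (-51 + 32)² = (-19)² = 361)
√(O + g(F(17 - 1*(-23)))) = √(361 + (-40 + (½)*45)) = √(361 + (-40 + 45/2)) = √(361 - 35/2) = √(687/2) = √1374/2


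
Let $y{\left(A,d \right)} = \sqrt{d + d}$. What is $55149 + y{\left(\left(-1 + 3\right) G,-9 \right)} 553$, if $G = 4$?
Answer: $55149 + 1659 i \sqrt{2} \approx 55149.0 + 2346.2 i$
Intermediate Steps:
$y{\left(A,d \right)} = \sqrt{2} \sqrt{d}$ ($y{\left(A,d \right)} = \sqrt{2 d} = \sqrt{2} \sqrt{d}$)
$55149 + y{\left(\left(-1 + 3\right) G,-9 \right)} 553 = 55149 + \sqrt{2} \sqrt{-9} \cdot 553 = 55149 + \sqrt{2} \cdot 3 i 553 = 55149 + 3 i \sqrt{2} \cdot 553 = 55149 + 1659 i \sqrt{2}$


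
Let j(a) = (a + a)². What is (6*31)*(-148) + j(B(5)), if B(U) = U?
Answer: -27428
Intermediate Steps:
j(a) = 4*a² (j(a) = (2*a)² = 4*a²)
(6*31)*(-148) + j(B(5)) = (6*31)*(-148) + 4*5² = 186*(-148) + 4*25 = -27528 + 100 = -27428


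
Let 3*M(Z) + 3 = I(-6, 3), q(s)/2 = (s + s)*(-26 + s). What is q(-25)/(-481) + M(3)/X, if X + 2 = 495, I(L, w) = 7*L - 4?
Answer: -7566469/711399 ≈ -10.636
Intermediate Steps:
I(L, w) = -4 + 7*L
q(s) = 4*s*(-26 + s) (q(s) = 2*((s + s)*(-26 + s)) = 2*((2*s)*(-26 + s)) = 2*(2*s*(-26 + s)) = 4*s*(-26 + s))
X = 493 (X = -2 + 495 = 493)
M(Z) = -49/3 (M(Z) = -1 + (-4 + 7*(-6))/3 = -1 + (-4 - 42)/3 = -1 + (⅓)*(-46) = -1 - 46/3 = -49/3)
q(-25)/(-481) + M(3)/X = (4*(-25)*(-26 - 25))/(-481) - 49/3/493 = (4*(-25)*(-51))*(-1/481) - 49/3*1/493 = 5100*(-1/481) - 49/1479 = -5100/481 - 49/1479 = -7566469/711399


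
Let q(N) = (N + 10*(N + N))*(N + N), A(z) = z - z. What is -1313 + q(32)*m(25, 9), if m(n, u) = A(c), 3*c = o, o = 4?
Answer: -1313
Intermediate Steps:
c = 4/3 (c = (⅓)*4 = 4/3 ≈ 1.3333)
A(z) = 0
m(n, u) = 0
q(N) = 42*N² (q(N) = (N + 10*(2*N))*(2*N) = (N + 20*N)*(2*N) = (21*N)*(2*N) = 42*N²)
-1313 + q(32)*m(25, 9) = -1313 + (42*32²)*0 = -1313 + (42*1024)*0 = -1313 + 43008*0 = -1313 + 0 = -1313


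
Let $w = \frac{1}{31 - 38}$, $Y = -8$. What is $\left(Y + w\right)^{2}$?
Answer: $\frac{3249}{49} \approx 66.306$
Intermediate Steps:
$w = - \frac{1}{7}$ ($w = \frac{1}{31 - 38} = \frac{1}{-7} = - \frac{1}{7} \approx -0.14286$)
$\left(Y + w\right)^{2} = \left(-8 - \frac{1}{7}\right)^{2} = \left(- \frac{57}{7}\right)^{2} = \frac{3249}{49}$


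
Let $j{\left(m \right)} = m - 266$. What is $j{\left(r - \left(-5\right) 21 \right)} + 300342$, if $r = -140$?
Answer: $300041$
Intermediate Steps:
$j{\left(m \right)} = -266 + m$
$j{\left(r - \left(-5\right) 21 \right)} + 300342 = \left(-266 - \left(140 - 105\right)\right) + 300342 = \left(-266 - 35\right) + 300342 = -301 + 300342 = 300041$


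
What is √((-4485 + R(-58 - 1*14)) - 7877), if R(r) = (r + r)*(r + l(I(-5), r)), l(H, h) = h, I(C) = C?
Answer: √8374 ≈ 91.510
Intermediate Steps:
R(r) = 4*r² (R(r) = (r + r)*(r + r) = (2*r)*(2*r) = 4*r²)
√((-4485 + R(-58 - 1*14)) - 7877) = √((-4485 + 4*(-58 - 1*14)²) - 7877) = √((-4485 + 4*(-58 - 14)²) - 7877) = √((-4485 + 4*(-72)²) - 7877) = √((-4485 + 4*5184) - 7877) = √((-4485 + 20736) - 7877) = √(16251 - 7877) = √8374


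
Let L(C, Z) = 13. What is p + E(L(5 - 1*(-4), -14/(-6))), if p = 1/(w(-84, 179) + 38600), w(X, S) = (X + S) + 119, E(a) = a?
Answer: 504583/38814 ≈ 13.000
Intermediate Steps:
w(X, S) = 119 + S + X (w(X, S) = (S + X) + 119 = 119 + S + X)
p = 1/38814 (p = 1/((119 + 179 - 84) + 38600) = 1/(214 + 38600) = 1/38814 ≈ 2.5764e-5)
p + E(L(5 - 1*(-4), -14/(-6))) = 1/38814 + 13 = 504583/38814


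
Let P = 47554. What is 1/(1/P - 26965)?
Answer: -47554/1282293609 ≈ -3.7085e-5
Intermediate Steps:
1/(1/P - 26965) = 1/(1/47554 - 26965) = 1/(-1282293609/47554) = -47554/1282293609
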